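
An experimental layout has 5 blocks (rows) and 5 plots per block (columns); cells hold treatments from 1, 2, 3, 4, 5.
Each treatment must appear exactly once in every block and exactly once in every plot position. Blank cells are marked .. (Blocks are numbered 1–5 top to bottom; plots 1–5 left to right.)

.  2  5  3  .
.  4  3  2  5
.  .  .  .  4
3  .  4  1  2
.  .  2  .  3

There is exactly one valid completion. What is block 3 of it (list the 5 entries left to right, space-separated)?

Block 3, plot 3: block 3 has {4} and plot 3 has {2, 3, 4, 5}, leaving only 1.
Block 3, plot 4: block 3 has {1, 4} and plot 4 has {1, 2, 3}, leaving only 5.
Block 3, plot 1: block 3 has {1, 4, 5} and plot 1 has {3}, leaving only 2.
Block 3, plot 2: block 3 has {1, 2, 4, 5} and plot 2 has {2, 4}, leaving only 3.
So block 3 reads: 2 3 1 5 4.

2 3 1 5 4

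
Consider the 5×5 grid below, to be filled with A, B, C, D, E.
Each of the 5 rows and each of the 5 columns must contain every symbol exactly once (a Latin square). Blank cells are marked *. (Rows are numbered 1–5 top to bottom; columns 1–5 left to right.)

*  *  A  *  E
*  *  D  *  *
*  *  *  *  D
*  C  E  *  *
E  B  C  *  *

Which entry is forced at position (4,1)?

D

Row 1, column 2: row 1 has {A, E} and column 2 has {B, C}, leaving only D.
Row 3, column 3: row 3 has {D} and column 3 has {A, C, D, E}, leaving only B.
Row 5, column 5: row 5 has {B, C, E} and column 5 has {D, E}, leaving only A.
Row 4, column 5: row 4 has {C, E} and column 5 has {A, D, E}, leaving only B.
Row 2, column 5: row 2 has {D} and column 5 has {A, B, D, E}, leaving only C.
Row 5, column 4: row 5 has {A, B, C, E} and column 4 has {}, leaving only D.
Row 4, column 4: row 4 has {B, C, E} and column 4 has {D}, leaving only A.
Row 4 already has {A, B, C, E} and column 1 already has {E}, so row 4, column 1 must be D.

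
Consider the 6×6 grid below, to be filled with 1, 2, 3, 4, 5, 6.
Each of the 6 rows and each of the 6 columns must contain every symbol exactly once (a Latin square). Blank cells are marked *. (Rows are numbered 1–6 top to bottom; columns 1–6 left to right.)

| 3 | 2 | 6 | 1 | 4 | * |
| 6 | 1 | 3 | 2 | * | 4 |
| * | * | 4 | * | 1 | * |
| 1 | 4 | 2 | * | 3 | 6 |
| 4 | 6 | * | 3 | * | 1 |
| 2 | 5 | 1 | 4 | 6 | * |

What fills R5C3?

5

Row 5 already has {1, 3, 4, 6} and column 3 already has {1, 2, 3, 4, 6}, so row 5, column 3 must be 5.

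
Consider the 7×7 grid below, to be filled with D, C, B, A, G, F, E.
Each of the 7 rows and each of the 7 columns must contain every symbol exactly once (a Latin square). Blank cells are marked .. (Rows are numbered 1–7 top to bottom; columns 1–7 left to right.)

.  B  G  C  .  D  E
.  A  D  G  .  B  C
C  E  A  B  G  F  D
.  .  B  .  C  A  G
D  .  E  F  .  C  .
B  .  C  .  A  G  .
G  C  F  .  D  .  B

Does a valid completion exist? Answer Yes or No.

Yes

No row or column among the givens repeats a symbol, and propagating forced cells runs into no contradiction.
One valid completion exists (for instance, A B G C F D E / F A D G E B C / C E A B G F D / E F B D C A G / D G E F B C A / B D C E A G F / G C F A D E B).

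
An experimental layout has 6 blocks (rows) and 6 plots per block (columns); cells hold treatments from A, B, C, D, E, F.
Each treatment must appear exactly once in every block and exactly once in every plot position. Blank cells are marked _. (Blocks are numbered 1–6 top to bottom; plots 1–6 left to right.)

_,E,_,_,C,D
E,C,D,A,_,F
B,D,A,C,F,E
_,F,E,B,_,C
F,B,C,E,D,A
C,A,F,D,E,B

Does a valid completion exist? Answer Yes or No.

Yes

No block or plot among the givens repeats a symbol, and propagating forced cells runs into no contradiction.
One valid completion exists (for instance, A E B F C D / E C D A B F / B D A C F E / D F E B A C / F B C E D A / C A F D E B).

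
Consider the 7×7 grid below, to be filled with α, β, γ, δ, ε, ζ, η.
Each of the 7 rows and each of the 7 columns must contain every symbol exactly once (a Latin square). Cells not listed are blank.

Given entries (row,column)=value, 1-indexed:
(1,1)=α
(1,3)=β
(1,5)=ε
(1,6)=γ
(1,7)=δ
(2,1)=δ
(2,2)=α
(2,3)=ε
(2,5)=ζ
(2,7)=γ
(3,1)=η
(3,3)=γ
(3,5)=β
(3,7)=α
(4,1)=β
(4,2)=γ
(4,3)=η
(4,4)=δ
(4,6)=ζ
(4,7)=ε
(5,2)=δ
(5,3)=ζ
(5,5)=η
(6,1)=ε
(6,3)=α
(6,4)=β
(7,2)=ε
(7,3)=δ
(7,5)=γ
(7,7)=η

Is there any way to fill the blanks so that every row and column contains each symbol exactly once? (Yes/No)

Row 2, column 4: row 2 has {α, γ, δ, ε, ζ} and column 4 has {β, δ}, so it must be η.
Row 1, column 4: row 1 has {α, β, γ, δ, ε} and column 4 has {β, δ, η}, so it must be ζ.
Row 1, column 2: row 1 has {α, β, γ, δ, ε, ζ} and column 2 has {α, γ, δ, ε}, so it must be η.
Row 2, column 6: row 2 has {α, γ, δ, ε, ζ, η} and column 6 has {γ, ζ}, so it must be β.
Row 3, column 2: row 3 has {α, β, γ, η} and column 2 has {α, γ, δ, ε, η}, so it must be ζ.
Now row 6, column 2: row 6 together with column 2 already contain {α, β, γ, δ, ε, ζ, η} — every symbol — so nothing can go there. The grid has no valid completion.

No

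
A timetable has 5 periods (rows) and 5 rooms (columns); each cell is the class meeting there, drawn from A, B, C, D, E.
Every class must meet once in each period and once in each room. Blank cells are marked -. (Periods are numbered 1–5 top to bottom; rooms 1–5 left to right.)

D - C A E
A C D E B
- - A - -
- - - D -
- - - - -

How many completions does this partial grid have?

Period 1, room 2: eliminating its period and room leaves {B}.
Period 3, room 1: eliminating its period and room leaves {B, C, E}.
Period 3, room 2: eliminating its period and room leaves {B, D, E}.
Period 3, room 4: eliminating its period and room leaves {B, C}.
Period 3, room 5: eliminating its period and room leaves {C, D}.
Period 4, room 1: eliminating its period and room leaves {B, C, E}.
Period 4, room 2: eliminating its period and room leaves {A, B, E}.
Period 4, room 3: eliminating its period and room leaves {B, E}.
Period 4, room 5: eliminating its period and room leaves {A, C}.
Period 5, room 1: eliminating its period and room leaves {B, C, E}.
Period 5, room 2: eliminating its period and room leaves {A, B, D, E}.
Period 5, room 3: eliminating its period and room leaves {B, E}.
Period 5, room 4: eliminating its period and room leaves {B, C}.
Period 5, room 5: eliminating its period and room leaves {A, C, D}.
Enumerating the assignments across these blanks that avoid any period or room repeat gives 4 completions.

4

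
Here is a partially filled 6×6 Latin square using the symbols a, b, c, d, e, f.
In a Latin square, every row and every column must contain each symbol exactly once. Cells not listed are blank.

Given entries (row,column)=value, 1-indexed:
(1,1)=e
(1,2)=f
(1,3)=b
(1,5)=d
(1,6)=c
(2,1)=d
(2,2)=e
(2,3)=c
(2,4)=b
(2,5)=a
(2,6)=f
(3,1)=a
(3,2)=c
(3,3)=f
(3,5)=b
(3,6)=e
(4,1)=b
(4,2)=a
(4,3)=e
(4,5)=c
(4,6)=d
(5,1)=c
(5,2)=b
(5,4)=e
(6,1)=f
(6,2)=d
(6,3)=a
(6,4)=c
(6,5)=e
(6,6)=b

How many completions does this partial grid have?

Row 1, column 4: eliminating its row and column leaves {a}.
Row 3, column 4: eliminating its row and column leaves {d}.
Row 4, column 4: eliminating its row and column leaves {f}.
Row 5, column 3: eliminating its row and column leaves {d}.
Row 5, column 5: eliminating its row and column leaves {f}.
Row 5, column 6: eliminating its row and column leaves {a}.
Only one assignment across all blanks avoids any row or column repeat, giving 1 completion.

1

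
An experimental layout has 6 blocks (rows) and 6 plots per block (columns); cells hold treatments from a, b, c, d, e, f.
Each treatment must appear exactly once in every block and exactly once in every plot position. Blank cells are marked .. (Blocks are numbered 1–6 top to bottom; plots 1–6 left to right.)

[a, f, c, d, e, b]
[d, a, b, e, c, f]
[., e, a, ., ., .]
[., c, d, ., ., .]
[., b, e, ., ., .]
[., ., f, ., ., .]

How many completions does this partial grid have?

14

Block 3, plot 1: eliminating its block and plot leaves {b, c, f}.
Block 3, plot 4: eliminating its block and plot leaves {b, c, f}.
Block 3, plot 5: eliminating its block and plot leaves {b, d, f}.
Block 3, plot 6: eliminating its block and plot leaves {c, d}.
Block 4, plot 1: eliminating its block and plot leaves {b, e, f}.
Block 4, plot 4: eliminating its block and plot leaves {a, b, f}.
Block 4, plot 5: eliminating its block and plot leaves {a, b, f}.
Block 4, plot 6: eliminating its block and plot leaves {a, e}.
Block 5, plot 1: eliminating its block and plot leaves {c, f}.
Block 5, plot 4: eliminating its block and plot leaves {a, c, f}.
Block 5, plot 5: eliminating its block and plot leaves {a, d, f}.
Block 5, plot 6: eliminating its block and plot leaves {a, c, d}.
Block 6, plot 1: eliminating its block and plot leaves {b, c, e}.
Block 6, plot 2: eliminating its block and plot leaves {d}.
Block 6, plot 4: eliminating its block and plot leaves {a, b, c}.
Block 6, plot 5: eliminating its block and plot leaves {a, b, d}.
Block 6, plot 6: eliminating its block and plot leaves {a, c, d, e}.
Enumerating the assignments across these blanks that avoid any block or plot repeat gives 14 completions.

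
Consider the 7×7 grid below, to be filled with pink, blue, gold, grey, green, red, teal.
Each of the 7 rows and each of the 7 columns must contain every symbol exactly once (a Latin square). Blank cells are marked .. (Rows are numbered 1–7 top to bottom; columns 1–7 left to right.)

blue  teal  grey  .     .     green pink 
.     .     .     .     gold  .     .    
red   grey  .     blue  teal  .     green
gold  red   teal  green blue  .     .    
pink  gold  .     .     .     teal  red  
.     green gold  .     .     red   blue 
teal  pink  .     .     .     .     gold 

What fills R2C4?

pink

Row 1, column 5: row 1 has {pink, blue, grey, green, teal} and column 5 has {blue, gold, teal}, leaving only red.
Row 1, column 4: row 1 has {pink, blue, grey, green, red, teal} and column 4 has {blue, green}, leaving only gold.
Row 2, column 2: row 2 has {gold} and column 2 has {pink, gold, grey, green, red, teal}, leaving only blue.
Row 3, column 3: row 3 has {blue, grey, green, red, teal} and column 3 has {gold, grey, teal}, leaving only pink.
Row 3, column 6: row 3 has {pink, blue, grey, green, red, teal} and column 6 has {green, red, teal}, leaving only gold.
Row 4, column 7: row 4 has {blue, gold, green, red, teal} and column 7 has {pink, blue, gold, green, red}, leaving only grey.
Row 2, column 7: row 2 has {blue, gold} and column 7 has {pink, blue, gold, grey, green, red}, leaving only teal.
Row 4, column 6: row 4 has {blue, gold, grey, green, red, teal} and column 6 has {gold, green, red, teal}, leaving only pink.
Row 2, column 6: row 2 has {blue, gold, teal} and column 6 has {pink, gold, green, red, teal}, leaving only grey.
Row 2, column 1: row 2 has {blue, gold, grey, teal} and column 1 has {pink, blue, gold, red, teal}, leaving only green.
Row 2, column 3: row 2 has {blue, gold, grey, green, teal} and column 3 has {pink, gold, grey, teal}, leaving only red.
Row 2 already has {blue, gold, grey, green, red, teal} and column 4 already has {blue, gold, green}, so row 2, column 4 must be pink.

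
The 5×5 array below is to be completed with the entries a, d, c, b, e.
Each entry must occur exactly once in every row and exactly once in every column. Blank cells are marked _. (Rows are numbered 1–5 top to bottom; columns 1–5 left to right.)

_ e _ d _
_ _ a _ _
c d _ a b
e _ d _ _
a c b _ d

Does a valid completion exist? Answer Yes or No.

Yes

No row or column among the givens repeats a symbol, and propagating forced cells runs into no contradiction.
One valid completion exists (for instance, b e c d a / d b a c e / c d e a b / e a d b c / a c b e d).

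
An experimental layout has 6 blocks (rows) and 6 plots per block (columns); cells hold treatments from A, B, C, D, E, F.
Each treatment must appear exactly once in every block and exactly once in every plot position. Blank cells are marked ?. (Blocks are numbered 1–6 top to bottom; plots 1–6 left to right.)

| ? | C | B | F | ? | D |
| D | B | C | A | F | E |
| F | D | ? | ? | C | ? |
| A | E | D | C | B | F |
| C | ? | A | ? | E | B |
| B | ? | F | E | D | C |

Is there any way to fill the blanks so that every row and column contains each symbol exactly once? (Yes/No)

No block or plot among the givens repeats a symbol, and propagating forced cells runs into no contradiction.
One valid completion exists (for instance, E C B F A D / D B C A F E / F D E B C A / A E D C B F / C F A D E B / B A F E D C).

Yes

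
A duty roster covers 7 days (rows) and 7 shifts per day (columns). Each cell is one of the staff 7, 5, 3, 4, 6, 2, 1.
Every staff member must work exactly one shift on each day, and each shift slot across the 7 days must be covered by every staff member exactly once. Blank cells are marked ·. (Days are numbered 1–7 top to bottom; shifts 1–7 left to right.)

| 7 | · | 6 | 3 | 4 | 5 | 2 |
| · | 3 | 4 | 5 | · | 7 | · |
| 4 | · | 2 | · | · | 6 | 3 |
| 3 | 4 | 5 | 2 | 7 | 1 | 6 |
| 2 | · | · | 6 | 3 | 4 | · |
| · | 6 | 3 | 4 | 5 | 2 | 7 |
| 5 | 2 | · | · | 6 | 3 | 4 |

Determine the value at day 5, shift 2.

Day 1, shift 2: day 1 has {7, 5, 3, 4, 6, 2} and shift 2 has {3, 4, 6, 2}, leaving only 1.
Day 2, shift 7: day 2 has {7, 5, 3, 4} and shift 7 has {7, 3, 4, 6, 2}, leaving only 1.
Day 2, shift 1: day 2 has {7, 5, 3, 4, 1} and shift 1 has {7, 5, 3, 4, 2}, leaving only 6.
Day 2, shift 5: day 2 has {7, 5, 3, 4, 6, 1} and shift 5 has {7, 5, 3, 4, 6}, leaving only 2.
Day 3, shift 5: day 3 has {3, 4, 6, 2} and shift 5 has {7, 5, 3, 4, 6, 2}, leaving only 1.
Day 3, shift 4: day 3 has {3, 4, 6, 2, 1} and shift 4 has {5, 3, 4, 6, 2}, leaving only 7.
Day 3, shift 2: day 3 has {7, 3, 4, 6, 2, 1} and shift 2 has {3, 4, 6, 2, 1}, leaving only 5.
Day 5 already has {3, 4, 6, 2} and shift 2 already has {5, 3, 4, 6, 2, 1}, so day 5, shift 2 must be 7.

7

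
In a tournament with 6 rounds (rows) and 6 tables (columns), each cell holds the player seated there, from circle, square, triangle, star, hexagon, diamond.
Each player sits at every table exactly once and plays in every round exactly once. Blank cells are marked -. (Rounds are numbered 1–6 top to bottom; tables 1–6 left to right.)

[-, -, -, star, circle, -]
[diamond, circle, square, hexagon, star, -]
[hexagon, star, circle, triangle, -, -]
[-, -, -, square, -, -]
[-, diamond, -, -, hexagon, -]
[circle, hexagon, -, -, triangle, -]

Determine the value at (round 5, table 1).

Round 2, table 6: round 2 has {circle, square, star, hexagon, diamond} and table 6 has {}, leaving only triangle.
Round 4, table 2: round 4 has {square} and table 2 has {circle, star, hexagon, diamond}, leaving only triangle.
Round 1, table 2: round 1 has {circle, star} and table 2 has {circle, triangle, star, hexagon, diamond}, leaving only square.
Round 1, table 1: round 1 has {circle, square, star} and table 1 has {circle, hexagon, diamond}, leaving only triangle.
Round 4, table 1: round 4 has {square, triangle} and table 1 has {circle, triangle, hexagon, diamond}, leaving only star.
Round 5 already has {hexagon, diamond} and table 1 already has {circle, triangle, star, hexagon, diamond}, so round 5, table 1 must be square.

square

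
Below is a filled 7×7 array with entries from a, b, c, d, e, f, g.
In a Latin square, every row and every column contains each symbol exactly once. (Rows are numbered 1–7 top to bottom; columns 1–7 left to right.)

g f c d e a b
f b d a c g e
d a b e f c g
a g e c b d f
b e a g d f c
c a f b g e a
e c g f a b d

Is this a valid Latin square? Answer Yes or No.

No

Row 6 contains a twice (at columns 2 and 7), so it is not a permutation.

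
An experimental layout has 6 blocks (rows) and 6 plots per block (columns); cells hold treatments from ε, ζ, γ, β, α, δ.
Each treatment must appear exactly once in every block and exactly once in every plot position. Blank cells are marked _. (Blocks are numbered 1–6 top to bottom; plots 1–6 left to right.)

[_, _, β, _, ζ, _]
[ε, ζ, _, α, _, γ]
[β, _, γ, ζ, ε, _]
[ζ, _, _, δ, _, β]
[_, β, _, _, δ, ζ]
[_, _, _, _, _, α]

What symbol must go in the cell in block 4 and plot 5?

α

Block 2, plot 3: block 2 has {ε, ζ, γ, α} and plot 3 has {γ, β}, leaving only δ.
Block 2, plot 5: block 2 has {ε, ζ, γ, α, δ} and plot 5 has {ε, ζ, δ}, leaving only β.
Block 3, plot 6: block 3 has {ε, ζ, γ, β} and plot 6 has {ζ, γ, β, α}, leaving only δ.
Block 1, plot 6: block 1 has {ζ, β} and plot 6 has {ζ, γ, β, α, δ}, leaving only ε.
Block 1, plot 4: block 1 has {ε, ζ, β} and plot 4 has {ζ, α, δ}, leaving only γ.
Block 3, plot 2: block 3 has {ε, ζ, γ, β, δ} and plot 2 has {ζ, β}, leaving only α.
Block 1, plot 2: block 1 has {ε, ζ, γ, β} and plot 2 has {ζ, β, α}, leaving only δ.
Block 1, plot 1: block 1 has {ε, ζ, γ, β, δ} and plot 1 has {ε, ζ, β}, leaving only α.
Block 5, plot 1: block 5 has {ζ, β, δ} and plot 1 has {ε, ζ, β, α}, leaving only γ.
Block 5, plot 4: block 5 has {ζ, γ, β, δ} and plot 4 has {ζ, γ, α, δ}, leaving only ε.
Block 5, plot 3: block 5 has {ε, ζ, γ, β, δ} and plot 3 has {γ, β, δ}, leaving only α.
Block 4, plot 3: block 4 has {ζ, β, δ} and plot 3 has {γ, β, α, δ}, leaving only ε.
Block 4, plot 2: block 4 has {ε, ζ, β, δ} and plot 2 has {ζ, β, α, δ}, leaving only γ.
Block 4 already has {ε, ζ, γ, β, δ} and plot 5 already has {ε, ζ, β, δ}, so block 4, plot 5 must be α.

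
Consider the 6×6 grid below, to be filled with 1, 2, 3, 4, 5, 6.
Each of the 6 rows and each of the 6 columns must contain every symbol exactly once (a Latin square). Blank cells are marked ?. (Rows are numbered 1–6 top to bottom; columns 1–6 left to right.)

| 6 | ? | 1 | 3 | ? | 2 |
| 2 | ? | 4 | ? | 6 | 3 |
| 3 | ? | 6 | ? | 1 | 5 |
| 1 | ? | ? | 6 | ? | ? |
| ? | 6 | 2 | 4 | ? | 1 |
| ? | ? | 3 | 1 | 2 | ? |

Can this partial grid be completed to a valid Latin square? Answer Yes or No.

No

Row 2, column 4: row 2 has {2, 3, 4, 6} and column 4 has {1, 3, 4, 6}, so it must be 5.
Row 2, column 2: row 2 has {2, 3, 4, 5, 6} and column 2 has {6}, so it must be 1.
Row 3, column 4: row 3 has {1, 3, 5, 6} and column 4 has {1, 3, 4, 5, 6}, so it must be 2.
Row 3, column 2: row 3 has {1, 2, 3, 5, 6} and column 2 has {1, 6}, so it must be 4.
Row 1, column 2: row 1 has {1, 2, 3, 6} and column 2 has {1, 4, 6}, so it must be 5.
Now row 6, column 2: row 6 together with column 2 already contain {1, 2, 3, 4, 5, 6} — every symbol — so nothing can go there. The grid has no valid completion.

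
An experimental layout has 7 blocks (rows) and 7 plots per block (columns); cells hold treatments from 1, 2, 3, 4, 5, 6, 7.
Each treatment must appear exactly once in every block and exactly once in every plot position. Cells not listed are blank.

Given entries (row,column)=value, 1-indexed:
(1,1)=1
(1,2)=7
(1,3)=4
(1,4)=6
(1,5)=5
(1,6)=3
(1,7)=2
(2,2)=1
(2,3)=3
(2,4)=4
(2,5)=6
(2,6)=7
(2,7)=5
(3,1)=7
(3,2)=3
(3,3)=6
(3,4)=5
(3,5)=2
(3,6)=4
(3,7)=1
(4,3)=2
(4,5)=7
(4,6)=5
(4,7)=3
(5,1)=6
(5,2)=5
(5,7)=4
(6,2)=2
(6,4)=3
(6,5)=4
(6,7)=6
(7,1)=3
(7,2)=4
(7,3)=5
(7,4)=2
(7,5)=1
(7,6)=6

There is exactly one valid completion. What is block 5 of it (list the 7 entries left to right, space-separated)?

Block 5, plot 5: block 5 has {4, 5, 6} and plot 5 has {1, 2, 4, 5, 6, 7}, leaving only 3.
Block 2, plot 1: block 2 has {1, 3, 4, 5, 6, 7} and plot 1 has {1, 3, 6, 7}, leaving only 2.
Block 4, plot 1: block 4 has {2, 3, 5, 7} and plot 1 has {1, 2, 3, 6, 7}, leaving only 4.
Block 4, plot 2: block 4 has {2, 3, 4, 5, 7} and plot 2 has {1, 2, 3, 4, 5, 7}, leaving only 6.
Block 4, plot 4: block 4 has {2, 3, 4, 5, 6, 7} and plot 4 has {2, 3, 4, 5, 6}, leaving only 1.
Block 5, plot 4: block 5 has {3, 4, 5, 6} and plot 4 has {1, 2, 3, 4, 5, 6}, leaving only 7.
Block 5, plot 3: block 5 has {3, 4, 5, 6, 7} and plot 3 has {2, 3, 4, 5, 6}, leaving only 1.
Block 5, plot 6: block 5 has {1, 3, 4, 5, 6, 7} and plot 6 has {3, 4, 5, 6, 7}, leaving only 2.
So block 5 reads: 6 5 1 7 3 2 4.

6 5 1 7 3 2 4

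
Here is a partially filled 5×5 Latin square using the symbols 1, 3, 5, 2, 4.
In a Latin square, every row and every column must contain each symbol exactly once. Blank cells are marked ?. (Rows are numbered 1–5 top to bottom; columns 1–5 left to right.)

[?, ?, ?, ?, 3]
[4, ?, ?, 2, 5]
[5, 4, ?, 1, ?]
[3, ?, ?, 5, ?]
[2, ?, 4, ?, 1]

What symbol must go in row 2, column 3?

1

Row 1, column 1: row 1 has {3} and column 1 has {3, 5, 2, 4}, leaving only 1.
Row 1, column 4: row 1 has {1, 3} and column 4 has {1, 5, 2}, leaving only 4.
Row 3, column 5: row 3 has {1, 5, 4} and column 5 has {1, 3, 5}, leaving only 2.
Row 3, column 3: row 3 has {1, 5, 2, 4} and column 3 has {4}, leaving only 3.
Row 2 already has {5, 2, 4} and column 3 already has {3, 4}, so row 2, column 3 must be 1.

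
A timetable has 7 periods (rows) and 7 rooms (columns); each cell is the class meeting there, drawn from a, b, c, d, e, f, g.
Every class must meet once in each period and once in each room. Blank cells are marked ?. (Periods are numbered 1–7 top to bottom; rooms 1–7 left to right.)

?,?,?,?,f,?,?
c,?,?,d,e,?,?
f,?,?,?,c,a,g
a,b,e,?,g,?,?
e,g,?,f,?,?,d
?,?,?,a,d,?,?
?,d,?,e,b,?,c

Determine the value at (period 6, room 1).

Period 3, room 2: period 3 has {a, c, f, g} and room 2 has {b, d, g}, leaving only e.
Period 3, room 4: period 3 has {a, c, e, f, g} and room 4 has {a, d, e, f}, leaving only b.
Period 3, room 3: period 3 has {a, b, c, e, f, g} and room 3 has {e}, leaving only d.
Period 4, room 4: period 4 has {a, b, e, g} and room 4 has {a, b, d, e, f}, leaving only c.
Period 1, room 4: period 1 has {f} and room 4 has {a, b, c, d, e, f}, leaving only g.
Period 4, room 7: period 4 has {a, b, c, e, g} and room 7 has {c, d, g}, leaving only f.
Period 4, room 6: period 4 has {a, b, c, e, f, g} and room 6 has {a}, leaving only d.
Period 5, room 5: period 5 has {d, e, f, g} and room 5 has {b, c, d, e, f, g}, leaving only a.
Period 7, room 1: period 7 has {b, c, d, e} and room 1 has {a, c, e, f}, leaving only g.
Period 6 already has {a, d} and room 1 already has {a, c, e, f, g}, so period 6, room 1 must be b.

b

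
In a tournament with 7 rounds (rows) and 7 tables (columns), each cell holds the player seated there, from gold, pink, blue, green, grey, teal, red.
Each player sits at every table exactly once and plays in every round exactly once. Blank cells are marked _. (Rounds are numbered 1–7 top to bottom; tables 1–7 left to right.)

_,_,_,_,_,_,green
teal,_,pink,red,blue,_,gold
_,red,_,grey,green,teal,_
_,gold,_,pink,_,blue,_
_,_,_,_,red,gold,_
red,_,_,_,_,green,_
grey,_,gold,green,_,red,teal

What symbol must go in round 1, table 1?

Round 2, table 6: round 2 has {gold, pink, blue, teal, red} and table 6 has {gold, blue, green, teal, red}, leaving only grey.
Round 1, table 6: round 1 has {green} and table 6 has {gold, blue, green, grey, teal, red}, leaving only pink.
Round 2, table 2: round 2 has {gold, pink, blue, grey, teal, red} and table 2 has {gold, red}, leaving only green.
Round 3, table 3: round 3 has {green, grey, teal, red} and table 3 has {gold, pink}, leaving only blue.
Round 3, table 7: round 3 has {blue, green, grey, teal, red} and table 7 has {gold, green, teal}, leaving only pink.
Round 3, table 1: round 3 has {pink, blue, green, grey, teal, red} and table 1 has {grey, teal, red}, leaving only gold.
Round 1 already has {pink, green} and table 1 already has {gold, grey, teal, red}, so round 1, table 1 must be blue.

blue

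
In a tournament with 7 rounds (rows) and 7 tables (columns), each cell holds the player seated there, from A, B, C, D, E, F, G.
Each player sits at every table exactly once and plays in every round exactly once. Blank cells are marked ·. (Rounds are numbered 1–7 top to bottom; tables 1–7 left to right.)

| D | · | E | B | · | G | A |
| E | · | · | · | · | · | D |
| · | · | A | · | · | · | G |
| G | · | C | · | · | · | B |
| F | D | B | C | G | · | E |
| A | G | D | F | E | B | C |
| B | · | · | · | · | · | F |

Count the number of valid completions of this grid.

Round 1, table 2: eliminating its round and table leaves {C, F}.
Round 1, table 5: eliminating its round and table leaves {C, F}.
Round 2, table 2: eliminating its round and table leaves {A, B, C, F}.
Round 2, table 3: eliminating its round and table leaves {F, G}.
Round 2, table 4: eliminating its round and table leaves {A, G}.
Round 2, table 5: eliminating its round and table leaves {A, B, C, F}.
Round 2, table 6: eliminating its round and table leaves {A, C, F}.
Round 3, table 1: eliminating its round and table leaves {C}.
Round 3, table 2: eliminating its round and table leaves {B, C, E, F}.
Round 3, table 4: eliminating its round and table leaves {D, E}.
Round 3, table 5: eliminating its round and table leaves {B, C, D, F}.
Round 3, table 6: eliminating its round and table leaves {C, D, E, F}.
Round 4, table 2: eliminating its round and table leaves {A, E, F}.
Round 4, table 4: eliminating its round and table leaves {A, D, E}.
Round 4, table 5: eliminating its round and table leaves {A, D, F}.
Round 4, table 6: eliminating its round and table leaves {A, D, E, F}.
Round 5, table 6: eliminating its round and table leaves {A}.
Round 7, table 2: eliminating its round and table leaves {A, C, E}.
Round 7, table 3: eliminating its round and table leaves {G}.
Round 7, table 4: eliminating its round and table leaves {A, D, E, G}.
Round 7, table 5: eliminating its round and table leaves {A, C, D}.
Round 7, table 6: eliminating its round and table leaves {A, C, D, E}.
Enumerating the assignments across these blanks that avoid any round or table repeat gives 10 completions.

10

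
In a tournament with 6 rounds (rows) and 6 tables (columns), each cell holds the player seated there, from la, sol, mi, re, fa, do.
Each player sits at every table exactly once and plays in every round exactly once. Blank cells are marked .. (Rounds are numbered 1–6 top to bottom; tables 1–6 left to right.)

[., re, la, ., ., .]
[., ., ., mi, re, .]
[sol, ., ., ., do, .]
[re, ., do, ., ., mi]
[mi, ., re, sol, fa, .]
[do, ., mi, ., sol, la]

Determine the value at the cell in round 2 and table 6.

Round 1, table 1: round 1 has {la, re} and table 1 has {sol, mi, re, do}, leaving only fa.
Round 1, table 4: round 1 has {la, re, fa} and table 4 has {sol, mi}, leaving only do.
Round 1, table 5: round 1 has {la, re, fa, do} and table 5 has {sol, re, fa, do}, leaving only mi.
Round 1, table 6: round 1 has {la, mi, re, fa, do} and table 6 has {la, mi}, leaving only sol.
Round 2, table 1: round 2 has {mi, re} and table 1 has {sol, mi, re, fa, do}, leaving only la.
Round 3, table 3: round 3 has {sol, do} and table 3 has {la, mi, re, do}, leaving only fa.
Round 2, table 3: round 2 has {la, mi, re} and table 3 has {la, mi, re, fa, do}, leaving only sol.
Round 3, table 6: round 3 has {sol, fa, do} and table 6 has {la, sol, mi}, leaving only re.
Round 3, table 4: round 3 has {sol, re, fa, do} and table 4 has {sol, mi, do}, leaving only la.
Round 3, table 2: round 3 has {la, sol, re, fa, do} and table 2 has {re}, leaving only mi.
Round 4, table 4: round 4 has {mi, re, do} and table 4 has {la, sol, mi, do}, leaving only fa.
Round 4, table 5: round 4 has {mi, re, fa, do} and table 5 has {sol, mi, re, fa, do}, leaving only la.
Round 4, table 2: round 4 has {la, mi, re, fa, do} and table 2 has {mi, re}, leaving only sol.
Round 5, table 6: round 5 has {sol, mi, re, fa} and table 6 has {la, sol, mi, re}, leaving only do.
Round 2 already has {la, sol, mi, re} and table 6 already has {la, sol, mi, re, do}, so round 2, table 6 must be fa.

fa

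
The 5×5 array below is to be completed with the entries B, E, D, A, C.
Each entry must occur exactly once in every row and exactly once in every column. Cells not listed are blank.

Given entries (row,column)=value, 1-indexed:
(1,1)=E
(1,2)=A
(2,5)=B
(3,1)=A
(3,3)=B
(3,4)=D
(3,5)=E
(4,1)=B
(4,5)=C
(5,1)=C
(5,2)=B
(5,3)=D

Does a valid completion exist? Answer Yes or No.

Yes

No row or column among the givens repeats a symbol, and propagating forced cells runs into no contradiction.
One valid completion exists (for instance, E A C B D / D E A C B / A C B D E / B D E A C / C B D E A).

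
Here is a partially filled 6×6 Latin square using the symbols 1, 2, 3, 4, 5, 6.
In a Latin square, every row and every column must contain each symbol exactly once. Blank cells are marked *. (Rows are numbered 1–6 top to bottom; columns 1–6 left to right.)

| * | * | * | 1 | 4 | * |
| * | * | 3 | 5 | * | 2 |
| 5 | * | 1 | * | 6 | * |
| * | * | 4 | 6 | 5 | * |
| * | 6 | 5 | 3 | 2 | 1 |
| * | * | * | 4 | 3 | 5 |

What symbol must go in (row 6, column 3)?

6

Row 2, column 5: row 2 has {2, 3, 5} and column 5 has {2, 3, 4, 5, 6}, leaving only 1.
Row 2, column 2: row 2 has {1, 2, 3, 5} and column 2 has {6}, leaving only 4.
Row 2, column 1: row 2 has {1, 2, 3, 4, 5} and column 1 has {5}, leaving only 6.
Row 3, column 4: row 3 has {1, 5, 6} and column 4 has {1, 3, 4, 5, 6}, leaving only 2.
Row 3, column 2: row 3 has {1, 2, 5, 6} and column 2 has {4, 6}, leaving only 3.
Row 3, column 6: row 3 has {1, 2, 3, 5, 6} and column 6 has {1, 2, 5}, leaving only 4.
Row 4, column 6: row 4 has {4, 5, 6} and column 6 has {1, 2, 4, 5}, leaving only 3.
Row 1, column 6: row 1 has {1, 4} and column 6 has {1, 2, 3, 4, 5}, leaving only 6.
Row 1, column 3: row 1 has {1, 4, 6} and column 3 has {1, 3, 4, 5}, leaving only 2.
Row 6 already has {3, 4, 5} and column 3 already has {1, 2, 3, 4, 5}, so row 6, column 3 must be 6.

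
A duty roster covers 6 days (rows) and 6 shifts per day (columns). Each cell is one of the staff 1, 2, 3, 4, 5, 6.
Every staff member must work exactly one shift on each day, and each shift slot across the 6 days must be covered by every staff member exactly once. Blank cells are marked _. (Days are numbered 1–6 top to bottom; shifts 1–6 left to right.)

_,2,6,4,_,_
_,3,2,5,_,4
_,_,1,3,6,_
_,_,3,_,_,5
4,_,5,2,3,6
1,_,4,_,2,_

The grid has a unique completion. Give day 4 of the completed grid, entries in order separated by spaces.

2 6 3 1 4 5

Day 2, shift 1: day 2 has {2, 3, 4, 5} and shift 1 has {1, 4}, leaving only 6.
Day 4, shift 1: day 4 has {3, 5} and shift 1 has {1, 4, 6}, leaving only 2.
Day 2, shift 5: day 2 has {2, 3, 4, 5, 6} and shift 5 has {2, 3, 6}, leaving only 1.
Day 4, shift 5: day 4 has {2, 3, 5} and shift 5 has {1, 2, 3, 6}, leaving only 4.
Day 1, shift 5: day 1 has {2, 4, 6} and shift 5 has {1, 2, 3, 4, 6}, leaving only 5.
Day 1, shift 1: day 1 has {2, 4, 5, 6} and shift 1 has {1, 2, 4, 6}, leaving only 3.
Day 1, shift 6: day 1 has {2, 3, 4, 5, 6} and shift 6 has {4, 5, 6}, leaving only 1.
Day 3, shift 1: day 3 has {1, 3, 6} and shift 1 has {1, 2, 3, 4, 6}, leaving only 5.
Day 3, shift 2: day 3 has {1, 3, 5, 6} and shift 2 has {2, 3}, leaving only 4.
Day 3, shift 6: day 3 has {1, 3, 4, 5, 6} and shift 6 has {1, 4, 5, 6}, leaving only 2.
Day 5, shift 2: day 5 has {2, 3, 4, 5, 6} and shift 2 has {2, 3, 4}, leaving only 1.
Day 4, shift 2: day 4 has {2, 3, 4, 5} and shift 2 has {1, 2, 3, 4}, leaving only 6.
Day 4, shift 4: day 4 has {2, 3, 4, 5, 6} and shift 4 has {2, 3, 4, 5}, leaving only 1.
So day 4 reads: 2 6 3 1 4 5.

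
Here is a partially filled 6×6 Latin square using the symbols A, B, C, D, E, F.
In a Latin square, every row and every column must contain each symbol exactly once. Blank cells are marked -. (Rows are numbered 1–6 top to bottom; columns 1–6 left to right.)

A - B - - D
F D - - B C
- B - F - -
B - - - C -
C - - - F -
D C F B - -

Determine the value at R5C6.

B

Row 1, column 5: row 1 has {A, B, D} and column 5 has {B, C, F}, leaving only E.
Row 1, column 2: row 1 has {A, B, D, E} and column 2 has {B, C, D}, leaving only F.
Row 1, column 4: row 1 has {A, B, D, E, F} and column 4 has {B, F}, leaving only C.
Row 3, column 1: row 3 has {B, F} and column 1 has {A, B, C, D, F}, leaving only E.
Row 3, column 6: row 3 has {B, E, F} and column 6 has {C, D}, leaving only A.
Row 3, column 5: row 3 has {A, B, E, F} and column 5 has {B, C, E, F}, leaving only D.
Row 3, column 3: row 3 has {A, B, D, E, F} and column 3 has {B, F}, leaving only C.
Row 6, column 5: row 6 has {B, C, D, F} and column 5 has {B, C, D, E, F}, leaving only A.
Row 6, column 6: row 6 has {A, B, C, D, F} and column 6 has {A, C, D}, leaving only E.
Row 5 already has {C, F} and column 6 already has {A, C, D, E}, so row 5, column 6 must be B.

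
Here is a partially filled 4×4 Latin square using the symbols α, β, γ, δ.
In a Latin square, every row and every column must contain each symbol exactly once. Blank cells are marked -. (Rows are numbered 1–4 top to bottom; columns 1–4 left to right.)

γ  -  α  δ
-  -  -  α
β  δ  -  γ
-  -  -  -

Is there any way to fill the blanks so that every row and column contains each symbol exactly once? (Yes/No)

Row 3, column 3: row 3 together with column 3 already contain {α, β, γ, δ} — every symbol — so nothing can go there. The grid has no valid completion.

No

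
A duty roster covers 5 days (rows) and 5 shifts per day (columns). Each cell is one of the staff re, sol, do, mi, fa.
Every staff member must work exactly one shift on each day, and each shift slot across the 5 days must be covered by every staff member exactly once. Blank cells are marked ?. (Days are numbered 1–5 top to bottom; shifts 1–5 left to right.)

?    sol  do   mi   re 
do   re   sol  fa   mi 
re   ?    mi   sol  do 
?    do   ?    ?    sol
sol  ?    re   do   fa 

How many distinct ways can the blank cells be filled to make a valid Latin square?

Day 1, shift 1: eliminating its day and shift leaves {fa}.
Day 3, shift 2: eliminating its day and shift leaves {fa}.
Day 4, shift 1: eliminating its day and shift leaves {mi, fa}.
Day 4, shift 3: eliminating its day and shift leaves {fa}.
Day 4, shift 4: eliminating its day and shift leaves {re}.
Day 5, shift 2: eliminating its day and shift leaves {mi}.
Only one assignment across all blanks avoids any day or shift repeat, giving 1 completion.

1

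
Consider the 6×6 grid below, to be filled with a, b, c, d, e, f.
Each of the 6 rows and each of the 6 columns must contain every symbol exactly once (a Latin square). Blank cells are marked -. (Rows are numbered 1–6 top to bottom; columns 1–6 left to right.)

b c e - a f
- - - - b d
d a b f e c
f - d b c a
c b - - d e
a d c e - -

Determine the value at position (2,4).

c

Row 1, column 4: row 1 has {a, b, c, e, f} and column 4 has {b, e, f}, leaving only d.
Row 2, column 1: row 2 has {b, d} and column 1 has {a, b, c, d, f}, leaving only e.
Row 2, column 2: row 2 has {b, d, e} and column 2 has {a, b, c, d}, leaving only f.
Row 2, column 3: row 2 has {b, d, e, f} and column 3 has {b, c, d, e}, leaving only a.
Row 2 already has {a, b, d, e, f} and column 4 already has {b, d, e, f}, so row 2, column 4 must be c.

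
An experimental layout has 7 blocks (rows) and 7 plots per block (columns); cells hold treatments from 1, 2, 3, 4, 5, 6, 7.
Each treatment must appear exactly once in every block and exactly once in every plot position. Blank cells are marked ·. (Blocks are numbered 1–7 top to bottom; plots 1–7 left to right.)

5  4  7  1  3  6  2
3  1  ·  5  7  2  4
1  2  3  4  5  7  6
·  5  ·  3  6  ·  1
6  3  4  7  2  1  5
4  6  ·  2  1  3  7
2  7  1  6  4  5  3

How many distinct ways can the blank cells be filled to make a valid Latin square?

1

Block 2, plot 3: eliminating its block and plot leaves {6}.
Block 4, plot 1: eliminating its block and plot leaves {7}.
Block 4, plot 3: eliminating its block and plot leaves {2}.
Block 4, plot 6: eliminating its block and plot leaves {4}.
Block 6, plot 3: eliminating its block and plot leaves {5}.
Only one assignment across all blanks avoids any block or plot repeat, giving 1 completion.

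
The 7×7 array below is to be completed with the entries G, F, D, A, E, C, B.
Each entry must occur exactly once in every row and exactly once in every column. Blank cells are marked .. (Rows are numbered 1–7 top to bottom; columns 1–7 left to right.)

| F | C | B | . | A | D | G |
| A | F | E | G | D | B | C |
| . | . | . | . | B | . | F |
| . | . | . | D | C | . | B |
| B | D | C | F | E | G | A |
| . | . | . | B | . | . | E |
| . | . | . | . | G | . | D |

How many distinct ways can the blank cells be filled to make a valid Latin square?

8

Row 1, column 4: eliminating its row and column leaves {E}.
Row 3, column 1: eliminating its row and column leaves {G, D, E, C}.
Row 3, column 2: eliminating its row and column leaves {G, A, E}.
Row 3, column 3: eliminating its row and column leaves {G, D, A}.
Row 3, column 4: eliminating its row and column leaves {A, E, C}.
Row 3, column 6: eliminating its row and column leaves {A, E, C}.
Row 4, column 1: eliminating its row and column leaves {G, E}.
Row 4, column 2: eliminating its row and column leaves {G, A, E}.
Row 4, column 3: eliminating its row and column leaves {G, F, A}.
Row 4, column 6: eliminating its row and column leaves {F, A, E}.
Row 6, column 1: eliminating its row and column leaves {G, D, C}.
Row 6, column 2: eliminating its row and column leaves {G, A}.
Row 6, column 3: eliminating its row and column leaves {G, F, D, A}.
Row 6, column 5: eliminating its row and column leaves {F}.
Row 6, column 6: eliminating its row and column leaves {F, A, C}.
Row 7, column 1: eliminating its row and column leaves {E, C}.
Row 7, column 2: eliminating its row and column leaves {A, E, B}.
Row 7, column 3: eliminating its row and column leaves {F, A}.
Row 7, column 4: eliminating its row and column leaves {A, E, C}.
Row 7, column 6: eliminating its row and column leaves {F, A, E, C}.
Enumerating the assignments across these blanks that avoid any row or column repeat gives 8 completions.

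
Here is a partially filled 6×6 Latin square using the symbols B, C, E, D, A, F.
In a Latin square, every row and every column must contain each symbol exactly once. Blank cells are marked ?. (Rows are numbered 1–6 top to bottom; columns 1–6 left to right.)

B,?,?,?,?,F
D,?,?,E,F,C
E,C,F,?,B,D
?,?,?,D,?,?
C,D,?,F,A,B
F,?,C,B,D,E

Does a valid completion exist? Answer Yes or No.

Row 3, column 4: row 3 has {B, C, E, D, F} and column 4 has {B, E, D, F}, so it must be A.
Row 1, column 4: row 1 has {B, F} and column 4 has {B, E, D, A, F}, so it must be C.
Row 1, column 5: row 1 has {B, C, F} and column 5 has {B, D, A, F}, so it must be E.
Row 1, column 2: row 1 has {B, C, E, F} and column 2 has {C, D}, so it must be A.
Now row 6, column 2: row 6 together with column 2 already contain {B, C, E, D, A, F} — every symbol — so nothing can go there. The grid has no valid completion.

No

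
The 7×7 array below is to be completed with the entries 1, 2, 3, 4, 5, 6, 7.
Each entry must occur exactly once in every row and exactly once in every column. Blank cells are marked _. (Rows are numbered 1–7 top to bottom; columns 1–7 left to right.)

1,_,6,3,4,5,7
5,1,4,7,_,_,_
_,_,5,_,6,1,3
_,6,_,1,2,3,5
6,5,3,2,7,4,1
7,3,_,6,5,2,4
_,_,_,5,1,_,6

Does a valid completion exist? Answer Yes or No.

Yes

No row or column among the givens repeats a symbol, and propagating forced cells runs into no contradiction.
One valid completion exists (for instance, 1 2 6 3 4 5 7 / 5 1 4 7 3 6 2 / 2 7 5 4 6 1 3 / 4 6 7 1 2 3 5 / 6 5 3 2 7 4 1 / 7 3 1 6 5 2 4 / 3 4 2 5 1 7 6).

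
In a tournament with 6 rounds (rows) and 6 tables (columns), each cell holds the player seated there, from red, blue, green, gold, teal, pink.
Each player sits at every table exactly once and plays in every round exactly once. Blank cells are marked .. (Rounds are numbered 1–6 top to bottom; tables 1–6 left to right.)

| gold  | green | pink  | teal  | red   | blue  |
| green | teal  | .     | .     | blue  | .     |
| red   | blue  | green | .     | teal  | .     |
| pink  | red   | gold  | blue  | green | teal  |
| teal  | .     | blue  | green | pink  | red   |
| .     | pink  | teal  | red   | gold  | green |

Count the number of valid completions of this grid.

2

Round 2, table 3: eliminating its round and table leaves {red}.
Round 2, table 4: eliminating its round and table leaves {gold, pink}.
Round 2, table 6: eliminating its round and table leaves {gold, pink}.
Round 3, table 4: eliminating its round and table leaves {gold, pink}.
Round 3, table 6: eliminating its round and table leaves {gold, pink}.
Round 5, table 2: eliminating its round and table leaves {gold}.
Round 6, table 1: eliminating its round and table leaves {blue}.
Enumerating the assignments across these blanks that avoid any round or table repeat gives 2 completions.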